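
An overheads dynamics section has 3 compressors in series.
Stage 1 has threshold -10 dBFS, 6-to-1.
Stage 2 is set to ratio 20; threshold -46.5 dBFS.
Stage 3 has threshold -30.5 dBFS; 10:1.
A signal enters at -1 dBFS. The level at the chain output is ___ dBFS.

Stage 1: overshoot 9 dB → 9/6 = 1.5 dB → -8.5 dBFS.
Stage 2: -8.5 dBFS is 38 dB over -46.5 dBFS; at 20:1 that becomes 1.9 dB over, giving -44.6 dBFS.
Stage 3: -44.6 dBFS ≤ -30.5 dBFS, so stage 3 doesn't engage; output -44.6 dBFS.

-44.6 dBFS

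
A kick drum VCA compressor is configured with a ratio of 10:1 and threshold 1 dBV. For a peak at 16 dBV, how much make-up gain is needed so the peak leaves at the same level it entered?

Without make-up, output = threshold + overshoot/10 = 1 + 1.5 = 2.5 dBV.
Gap to target: 13.5 dB.

13.5 dB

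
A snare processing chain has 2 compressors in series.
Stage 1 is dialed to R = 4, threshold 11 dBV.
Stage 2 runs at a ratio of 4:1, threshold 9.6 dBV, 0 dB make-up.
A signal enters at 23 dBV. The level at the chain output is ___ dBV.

Stage 1: 12 dB above 11 dBV, reduced 4:1 to 3 dB above → 14 dBV.
Stage 2: overshoot 4.4 dB → 4.4/4 = 1.1 dB → 10.7 dBV.

10.7 dBV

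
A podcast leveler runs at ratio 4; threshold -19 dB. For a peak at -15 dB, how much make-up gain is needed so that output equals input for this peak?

3 dB

The peak compresses to -19 + 4/4 = -18 dB.
To reach -15 dB requires -15 − (-18) = 3 dB of make-up.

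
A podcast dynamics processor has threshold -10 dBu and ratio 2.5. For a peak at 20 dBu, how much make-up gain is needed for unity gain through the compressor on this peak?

18 dB

Without make-up, output = threshold + overshoot/2.5 = -10 + 12 = 2 dBu.
Gap to target: 18 dB.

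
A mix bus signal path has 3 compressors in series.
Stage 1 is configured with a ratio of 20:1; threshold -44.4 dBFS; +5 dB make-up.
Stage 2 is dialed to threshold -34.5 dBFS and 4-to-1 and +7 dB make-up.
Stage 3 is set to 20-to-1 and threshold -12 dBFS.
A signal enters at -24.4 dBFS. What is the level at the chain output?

-31.4 dBFS

Stage 1: 20 dB above -44.4 dBFS, reduced 20:1 to 1 dB above → -43.4 dBFS; +5 dB make-up → -38.4 dBFS.
Stage 2: below threshold (-38.4 ≤ -34.5); passes unchanged; make-up brings it to -31.4 dBFS.
Stage 3: -31.4 dBFS is at or below the -12 dBFS threshold — no compression; output -31.4 dBFS.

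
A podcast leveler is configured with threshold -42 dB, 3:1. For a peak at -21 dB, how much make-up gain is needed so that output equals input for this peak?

14 dB

Overshoot 21 dB → 21/3 = 7 dB after compression, so the compressed level is -42 + 7 = -35 dB.
Make-up = target − compressed = -21 − (-35) = 14 dB.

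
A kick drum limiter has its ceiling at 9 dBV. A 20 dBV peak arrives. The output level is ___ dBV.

9 dBV

The limiter clamps the peak to its 9 dBV ceiling.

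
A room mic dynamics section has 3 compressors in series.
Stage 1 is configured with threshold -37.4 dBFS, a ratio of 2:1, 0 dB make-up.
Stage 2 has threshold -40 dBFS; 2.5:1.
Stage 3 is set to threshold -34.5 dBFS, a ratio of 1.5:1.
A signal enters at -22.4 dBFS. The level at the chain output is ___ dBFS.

-35.96 dBFS

Stage 1: overshoot 15 dB → 15/2 = 7.5 dB → -29.9 dBFS.
Stage 2: -29.9 dBFS is 10.1 dB over -40 dBFS; at 2.5:1 that becomes 4.04 dB over, giving -35.96 dBFS.
Stage 3: -35.96 dBFS ≤ -34.5 dBFS, so stage 3 doesn't engage; output -35.96 dBFS.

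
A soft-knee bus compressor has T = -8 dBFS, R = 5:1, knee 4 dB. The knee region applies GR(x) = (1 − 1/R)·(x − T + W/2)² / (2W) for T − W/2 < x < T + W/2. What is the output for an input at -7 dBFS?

-7.9 dBFS

x − T + W/2 = -7 − (-8) + 2 = 3.
GR = (1 − 1/5) × 3² / 8 = 0.8 × 9 / 8 = 0.9 dB.
Output = -7 − 0.9 = -7.9 dBFS.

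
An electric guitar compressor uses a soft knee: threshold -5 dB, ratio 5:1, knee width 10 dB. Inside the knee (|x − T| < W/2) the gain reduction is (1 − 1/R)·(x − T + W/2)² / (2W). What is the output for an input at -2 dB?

x − T + W/2 = -2 − (-5) + 5 = 8.
GR = (1 − 1/5) × 8² / 20 = 0.8 × 64 / 20 = 2.56 dB.
Output = -2 − 2.56 = -4.56 dB.

-4.56 dB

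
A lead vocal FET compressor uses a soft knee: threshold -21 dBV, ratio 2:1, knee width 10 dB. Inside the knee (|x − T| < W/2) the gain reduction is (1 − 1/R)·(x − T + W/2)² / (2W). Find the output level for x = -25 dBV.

x − T + W/2 = -25 − (-21) + 5 = 1.
GR = (1 − 1/2) × 1² / 20 = 0.5 × 1 / 20 = 0.025 dB.
Output = -25 − 0.025 = -25.025 dBV.

-25.025 dBV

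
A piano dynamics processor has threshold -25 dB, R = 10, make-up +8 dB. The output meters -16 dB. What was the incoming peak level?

Remove make-up: -16 − 8 = -24 dB.
That's 1 dB above the -25 dB threshold.
Before 10:1 compression the overshoot was 1 × 10 = 10 dB, so input = -25 + 10 = -15 dB.

-15 dB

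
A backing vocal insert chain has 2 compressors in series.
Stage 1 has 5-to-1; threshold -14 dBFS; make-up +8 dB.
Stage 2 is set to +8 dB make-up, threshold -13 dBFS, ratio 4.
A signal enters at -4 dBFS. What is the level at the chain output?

-2.75 dBFS

Stage 1: -4 dBFS is 10 dB over -14 dBFS; at 5:1 that becomes 2 dB over, giving -12 dBFS; +8 dB make-up → -4 dBFS.
Stage 2: -4 dBFS is 9 dB over -13 dBFS; at 4:1 that becomes 2.25 dB over, giving -10.75 dBFS; +8 dB make-up → -2.75 dBFS.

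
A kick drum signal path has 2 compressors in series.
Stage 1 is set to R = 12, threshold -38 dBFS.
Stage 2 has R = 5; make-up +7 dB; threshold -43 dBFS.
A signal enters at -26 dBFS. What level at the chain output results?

Stage 1: 12 dB above -38 dBFS, reduced 12:1 to 1 dB above → -37 dBFS.
Stage 2: -37 dBFS is 6 dB over -43 dBFS; at 5:1 that becomes 1.2 dB over, giving -41.8 dBFS; +7 dB make-up → -34.8 dBFS.

-34.8 dBFS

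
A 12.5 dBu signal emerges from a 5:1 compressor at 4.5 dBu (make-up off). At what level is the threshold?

Input is 10 dB above T (since output overshoot × R = input overshoot: (4.5 − T)·5 = 12.5 − T gives T = 2.5 dBu).
Check: 2.5 + (12.5 − 2.5)/5 = 2.5 + 2 = 4.5 dBu. ✓

2.5 dBu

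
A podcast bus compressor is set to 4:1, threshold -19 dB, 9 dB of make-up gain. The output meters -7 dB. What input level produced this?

Before make-up, the level was -7 − 9 = -16 dB.
That's 3 dB above the -19 dB threshold.
Input overshoot = R × output overshoot = 12 dB → input = -19 + 12 = -7 dB.

-7 dB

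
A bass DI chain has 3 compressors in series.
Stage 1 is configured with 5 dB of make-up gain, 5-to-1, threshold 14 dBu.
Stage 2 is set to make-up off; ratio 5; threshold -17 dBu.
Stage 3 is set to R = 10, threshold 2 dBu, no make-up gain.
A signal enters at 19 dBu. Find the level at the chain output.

Stage 1: 19 dBu is 5 dB over 14 dBu; at 5:1 that becomes 1 dB over, giving 15 dBu; +5 dB make-up → 20 dBu.
Stage 2: overshoot 37 dB → 37/5 = 7.4 dB → -9.6 dBu.
Stage 3: -9.6 dBu is at or below the 2 dBu threshold — no compression; output -9.6 dBu.

-9.6 dBu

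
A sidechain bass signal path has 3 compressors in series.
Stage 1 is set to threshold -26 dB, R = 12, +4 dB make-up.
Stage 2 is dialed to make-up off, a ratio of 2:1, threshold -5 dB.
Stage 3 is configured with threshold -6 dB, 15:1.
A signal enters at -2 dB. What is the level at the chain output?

Stage 1: 24 dB above -26 dB, reduced 12:1 to 2 dB above → -24 dB; +4 dB make-up → -20 dB.
Stage 2: -20 dB ≤ -5 dB, so stage 2 doesn't engage; output -20 dB.
Stage 3: below threshold (-20 ≤ -6); passes unchanged; output -20 dB.

-20 dB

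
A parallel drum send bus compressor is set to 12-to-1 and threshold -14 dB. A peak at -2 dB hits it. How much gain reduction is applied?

The signal is 12 dB above threshold.
A 12:1 ratio leaves 1 dB of that excess.
GR = overshoot in − overshoot out = 12 − 1 = 11 dB.

11 dB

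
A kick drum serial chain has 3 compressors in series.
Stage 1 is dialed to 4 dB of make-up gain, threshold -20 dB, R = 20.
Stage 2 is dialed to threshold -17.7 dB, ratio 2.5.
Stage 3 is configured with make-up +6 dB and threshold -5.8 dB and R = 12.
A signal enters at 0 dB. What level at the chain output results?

-10.62 dB

Stage 1: 0 dB is 20 dB over -20 dB; at 20:1 that becomes 1 dB over, giving -19 dB; +4 dB make-up → -15 dB.
Stage 2: overshoot 2.7 dB → 2.7/2.5 = 1.08 dB → -16.62 dB.
Stage 3: -16.62 dB ≤ -5.8 dB, so stage 3 doesn't engage; make-up brings it to -10.62 dB.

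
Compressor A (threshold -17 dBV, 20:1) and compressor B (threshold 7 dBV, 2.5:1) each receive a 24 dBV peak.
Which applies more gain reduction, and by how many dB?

A, by 28.75 dB

A: GR = 41 − 41/20 = 38.95 dB.
B: GR = 17 − 17/2.5 = 10.2 dB.
A reduces 28.75 dB more.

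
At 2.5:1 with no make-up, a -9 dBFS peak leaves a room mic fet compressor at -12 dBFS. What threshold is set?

-14 dBFS

Gain reduction = -9 − (-12) = 3 dB; output overshoot = GR / (R − 1) = 3 / 1.5 = 2 dB.
Threshold = output − output overshoot = -12 − 2 = -14 dBFS.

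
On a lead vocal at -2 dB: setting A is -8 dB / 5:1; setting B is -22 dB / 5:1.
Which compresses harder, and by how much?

A: overshoot 6 dB → output overshoot 1.2 dB → GR 4.8 dB.
B: overshoot 20 dB → output overshoot 4 dB → GR 16 dB.
Difference: 11.2 dB in favour of B.

B, by 11.2 dB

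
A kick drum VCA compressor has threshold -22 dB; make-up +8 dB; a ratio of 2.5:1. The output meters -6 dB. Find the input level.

Remove make-up: -6 − 8 = -14 dB.
The compressed level sits -14 − (-22) = 8 dB over threshold.
Undo the ratio: input overshoot = 8 × 2.5 = 20 dB, giving input = -2 dB.

-2 dB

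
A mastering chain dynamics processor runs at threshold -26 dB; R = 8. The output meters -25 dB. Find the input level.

-18 dB

That's 1 dB above the -26 dB threshold.
Input overshoot = R × output overshoot = 8 dB → input = -26 + 8 = -18 dB.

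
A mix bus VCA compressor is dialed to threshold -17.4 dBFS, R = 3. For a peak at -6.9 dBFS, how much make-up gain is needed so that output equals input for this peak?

7 dB

Overshoot 10.5 dB → 10.5/3 = 3.5 dB after compression, so the compressed level is -17.4 + 3.5 = -13.9 dBFS.
Make-up = target − compressed = -6.9 − (-13.9) = 7 dB.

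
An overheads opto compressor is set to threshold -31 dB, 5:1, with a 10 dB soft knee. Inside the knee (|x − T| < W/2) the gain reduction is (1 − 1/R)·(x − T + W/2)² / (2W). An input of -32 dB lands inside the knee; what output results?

-32.64 dB

x − T + W/2 = -32 − (-31) + 5 = 4.
GR = (1 − 1/5) × 4² / 20 = 0.8 × 16 / 20 = 0.64 dB.
Output = -32 − 0.64 = -32.64 dB.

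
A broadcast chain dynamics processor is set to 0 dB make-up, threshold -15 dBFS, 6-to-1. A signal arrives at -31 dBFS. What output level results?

-31 dBFS

-31 dBFS is 16 dB below the -15 dBFS threshold, so no gain reduction is applied.
Output = input = -31 dBFS.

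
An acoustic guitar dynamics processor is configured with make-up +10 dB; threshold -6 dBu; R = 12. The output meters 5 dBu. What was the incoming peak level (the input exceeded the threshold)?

6 dBu

Before make-up, the level was 5 − 10 = -5 dBu.
The compressed level sits -5 − (-6) = 1 dB over threshold.
Before 12:1 compression the overshoot was 1 × 12 = 12 dB, so input = -6 + 12 = 6 dBu.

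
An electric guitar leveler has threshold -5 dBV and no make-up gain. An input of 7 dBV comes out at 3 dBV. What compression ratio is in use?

1.5:1

Input overshoot = 7 − (-5) = 12 dB; output overshoot = 3 − (-5) = 8 dB.
Ratio = 12 / 8 = 1.5.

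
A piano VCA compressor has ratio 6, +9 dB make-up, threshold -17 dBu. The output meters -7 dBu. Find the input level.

Stripping the +9 dB make-up gives -16 dBu at the gain stage.
Post-compression overshoot = -16 − (-17) = 1 dB.
Before 6:1 compression the overshoot was 1 × 6 = 6 dB, so input = -17 + 6 = -11 dBu.

-11 dBu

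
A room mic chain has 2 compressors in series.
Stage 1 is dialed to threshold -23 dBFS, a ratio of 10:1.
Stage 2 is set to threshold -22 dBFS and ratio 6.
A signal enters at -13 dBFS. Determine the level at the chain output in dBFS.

Stage 1: 10 dB above -23 dBFS, reduced 10:1 to 1 dB above → -22 dBFS.
Stage 2: -22 dBFS ≤ -22 dBFS, so stage 2 doesn't engage; output -22 dBFS.

-22 dBFS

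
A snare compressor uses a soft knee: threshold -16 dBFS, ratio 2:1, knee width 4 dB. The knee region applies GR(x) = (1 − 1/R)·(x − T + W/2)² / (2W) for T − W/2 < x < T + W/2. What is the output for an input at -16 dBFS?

-16.25 dBFS

x − T + W/2 = -16 − (-16) + 2 = 2.
GR = (1 − 1/2) × 2² / 8 = 0.5 × 4 / 8 = 0.25 dB.
Output = -16 − 0.25 = -16.25 dBFS.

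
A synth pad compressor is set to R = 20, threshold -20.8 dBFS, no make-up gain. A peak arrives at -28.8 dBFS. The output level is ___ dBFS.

-28.8 dBFS

-28.8 dBFS is 8 dB below the -20.8 dBFS threshold, so no gain reduction is applied.
Output = input = -28.8 dBFS.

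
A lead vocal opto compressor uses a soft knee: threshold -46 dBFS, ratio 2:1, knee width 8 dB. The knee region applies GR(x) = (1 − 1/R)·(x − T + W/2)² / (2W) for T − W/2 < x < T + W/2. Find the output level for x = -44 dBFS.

-45.125 dBFS

x − T + W/2 = -44 − (-46) + 4 = 6.
GR = (1 − 1/2) × 6² / 16 = 0.5 × 36 / 16 = 1.125 dB.
Output = -44 − 1.125 = -45.125 dBFS.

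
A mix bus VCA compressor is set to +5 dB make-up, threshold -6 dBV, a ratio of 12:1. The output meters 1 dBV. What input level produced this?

Remove make-up: 1 − 5 = -4 dBV.
The compressed level sits -4 − (-6) = 2 dB over threshold.
Input overshoot = R × output overshoot = 24 dB → input = -6 + 24 = 18 dBV.

18 dBV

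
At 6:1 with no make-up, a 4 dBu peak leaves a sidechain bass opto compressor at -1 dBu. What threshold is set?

-2 dBu

Gain reduction = 4 − (-1) = 5 dB; output overshoot = GR / (R − 1) = 5 / 5 = 1 dB.
Threshold = output − output overshoot = -1 − 1 = -2 dBu.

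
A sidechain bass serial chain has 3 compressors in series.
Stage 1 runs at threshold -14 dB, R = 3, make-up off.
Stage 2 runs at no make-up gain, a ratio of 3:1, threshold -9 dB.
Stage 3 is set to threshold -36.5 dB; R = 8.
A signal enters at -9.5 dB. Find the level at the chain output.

-33.5 dB

Stage 1: 4.5 dB above -14 dB, reduced 3:1 to 1.5 dB above → -12.5 dB.
Stage 2: -12.5 dB is at or below the -9 dB threshold — no compression; output -12.5 dB.
Stage 3: 24 dB above -36.5 dB, reduced 8:1 to 3 dB above → -33.5 dB.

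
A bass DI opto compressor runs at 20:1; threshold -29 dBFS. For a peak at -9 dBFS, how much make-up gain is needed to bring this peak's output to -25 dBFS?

Overshoot 20 dB → 20/20 = 1 dB after compression, so the compressed level is -29 + 1 = -28 dBFS.
Make-up = target − compressed = -25 − (-28) = 3 dB.

3 dB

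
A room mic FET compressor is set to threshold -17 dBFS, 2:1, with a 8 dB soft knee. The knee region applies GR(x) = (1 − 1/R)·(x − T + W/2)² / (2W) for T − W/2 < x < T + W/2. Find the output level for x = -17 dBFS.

-17.5 dBFS

x − T + W/2 = -17 − (-17) + 4 = 4.
GR = (1 − 1/2) × 4² / 16 = 0.5 × 16 / 16 = 0.5 dB.
Output = -17 − 0.5 = -17.5 dBFS.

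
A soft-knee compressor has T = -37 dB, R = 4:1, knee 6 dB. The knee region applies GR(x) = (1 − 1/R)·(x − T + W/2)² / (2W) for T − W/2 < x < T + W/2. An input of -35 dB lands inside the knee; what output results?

-36.5625 dB

x − T + W/2 = -35 − (-37) + 3 = 5.
GR = (1 − 1/4) × 5² / 12 = 0.75 × 25 / 12 = 1.5625 dB.
Output = -35 − 1.5625 = -36.5625 dB.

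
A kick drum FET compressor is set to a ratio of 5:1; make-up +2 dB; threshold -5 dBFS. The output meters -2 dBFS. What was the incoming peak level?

Remove make-up: -2 − 2 = -4 dBFS.
The compressed level sits -4 − (-5) = 1 dB over threshold.
Undo the ratio: input overshoot = 1 × 5 = 5 dB, giving input = 0 dBFS.

0 dBFS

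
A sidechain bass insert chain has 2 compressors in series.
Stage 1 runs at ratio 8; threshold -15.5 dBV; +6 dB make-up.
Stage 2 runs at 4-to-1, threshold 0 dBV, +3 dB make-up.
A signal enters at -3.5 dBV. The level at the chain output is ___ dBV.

Stage 1: overshoot 12 dB → 12/8 = 1.5 dB → -14 dBV; +6 dB make-up → -8 dBV.
Stage 2: -8 dBV is at or below the 0 dBV threshold — no compression; make-up brings it to -5 dBV.

-5 dBV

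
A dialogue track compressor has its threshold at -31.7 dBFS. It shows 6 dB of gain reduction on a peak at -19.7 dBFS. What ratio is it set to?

2:1

Input overshoot = -19.7 − (-31.7) = 12 dB.
Output overshoot = 12 − 6 = 6 dB.
Ratio = input overshoot / output overshoot = 12 / 6 = 2.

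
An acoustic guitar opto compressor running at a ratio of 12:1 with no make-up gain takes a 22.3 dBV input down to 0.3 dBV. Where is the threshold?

-1.7 dBV

Let T be the threshold. Output overshoot = (input overshoot)/R, so 0.3 − T = (22.3 − T)/12.
12·(0.3 − T) = 22.3 − T → 11·T = 3.6 − 22.3 = -18.7.
T = -18.7/11 = -1.7 dBV.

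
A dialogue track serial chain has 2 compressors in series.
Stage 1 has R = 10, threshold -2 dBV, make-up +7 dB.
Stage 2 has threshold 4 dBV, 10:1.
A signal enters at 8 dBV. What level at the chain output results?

4.2 dBV

Stage 1: 8 dBV is 10 dB over -2 dBV; at 10:1 that becomes 1 dB over, giving -1 dBV; +7 dB make-up → 6 dBV.
Stage 2: 2 dB above 4 dBV, reduced 10:1 to 0.2 dB above → 4.2 dBV.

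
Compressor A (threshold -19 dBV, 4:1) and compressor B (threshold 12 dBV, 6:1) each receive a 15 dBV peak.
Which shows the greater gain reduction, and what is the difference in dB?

A, by 23 dB

A: GR = 34 − 34/4 = 25.5 dB.
B: GR = 3 − 3/6 = 2.5 dB.
A applies 23 dB more gain reduction.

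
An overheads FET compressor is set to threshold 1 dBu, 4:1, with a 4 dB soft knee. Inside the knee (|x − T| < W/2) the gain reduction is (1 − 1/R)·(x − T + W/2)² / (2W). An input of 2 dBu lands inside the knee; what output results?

x − T + W/2 = 2 − 1 + 2 = 3.
GR = (1 − 1/4) × 3² / 8 = 0.75 × 9 / 8 = 0.84375 dB.
Output = 2 − 0.84375 = 1.15625 dBu.

1.15625 dBu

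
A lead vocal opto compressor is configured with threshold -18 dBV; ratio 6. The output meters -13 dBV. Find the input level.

Post-compression overshoot = -13 − (-18) = 5 dB.
Undo the ratio: input overshoot = 5 × 6 = 30 dB, giving input = 12 dBV.

12 dBV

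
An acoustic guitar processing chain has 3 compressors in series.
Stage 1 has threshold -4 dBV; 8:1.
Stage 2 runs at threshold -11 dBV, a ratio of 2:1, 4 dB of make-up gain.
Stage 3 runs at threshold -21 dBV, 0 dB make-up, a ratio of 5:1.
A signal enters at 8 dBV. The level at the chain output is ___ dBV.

Stage 1: 8 dBV is 12 dB over -4 dBV; at 8:1 that becomes 1.5 dB over, giving -2.5 dBV.
Stage 2: 8.5 dB above -11 dBV, reduced 2:1 to 4.25 dB above → -6.75 dBV; +4 dB make-up → -2.75 dBV.
Stage 3: -2.75 dBV is 18.25 dB over -21 dBV; at 5:1 that becomes 3.65 dB over, giving -17.35 dBV.

-17.35 dBV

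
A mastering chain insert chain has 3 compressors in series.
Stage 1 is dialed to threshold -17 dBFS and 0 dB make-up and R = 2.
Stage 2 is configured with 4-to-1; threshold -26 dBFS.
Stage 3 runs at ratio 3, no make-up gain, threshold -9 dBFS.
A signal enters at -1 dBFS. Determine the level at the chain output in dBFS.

-21.75 dBFS

Stage 1: -1 dBFS is 16 dB over -17 dBFS; at 2:1 that becomes 8 dB over, giving -9 dBFS.
Stage 2: 17 dB above -26 dBFS, reduced 4:1 to 4.25 dB above → -21.75 dBFS.
Stage 3: below threshold (-21.75 ≤ -9); passes unchanged; output -21.75 dBFS.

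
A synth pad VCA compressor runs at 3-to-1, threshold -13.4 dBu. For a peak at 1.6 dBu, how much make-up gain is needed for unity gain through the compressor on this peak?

10 dB

Without make-up, output = threshold + overshoot/3 = -13.4 + 5 = -8.4 dBu.
Gap to target: 10 dB.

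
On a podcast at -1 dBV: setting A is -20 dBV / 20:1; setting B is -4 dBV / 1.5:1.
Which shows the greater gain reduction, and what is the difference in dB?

A, by 17.05 dB

A: GR = 19 − 19/20 = 18.05 dB.
B: GR = 3 − 3/1.5 = 1 dB.
A applies 17.05 dB more gain reduction.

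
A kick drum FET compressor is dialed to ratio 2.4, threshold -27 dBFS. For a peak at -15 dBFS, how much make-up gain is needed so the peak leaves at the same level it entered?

The peak compresses to -27 + 12/2.4 = -22 dBFS.
To reach -15 dBFS requires -15 − (-22) = 7 dB of make-up.

7 dB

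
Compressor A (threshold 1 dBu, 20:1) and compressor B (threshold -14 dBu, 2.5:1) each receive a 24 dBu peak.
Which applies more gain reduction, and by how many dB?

A: overshoot 23 dB → output overshoot 1.15 dB → GR 21.85 dB.
B: overshoot 38 dB → output overshoot 15.2 dB → GR 22.8 dB.
B reduces 0.95 dB more.

B, by 0.95 dB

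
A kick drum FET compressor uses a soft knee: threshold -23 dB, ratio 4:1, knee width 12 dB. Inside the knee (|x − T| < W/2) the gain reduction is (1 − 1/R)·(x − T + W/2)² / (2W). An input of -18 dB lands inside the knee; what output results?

x − T + W/2 = -18 − (-23) + 6 = 11.
GR = (1 − 1/4) × 11² / 24 = 0.75 × 121 / 24 = 3.78125 dB.
Output = -18 − 3.78125 = -21.78125 dB.

-21.78125 dB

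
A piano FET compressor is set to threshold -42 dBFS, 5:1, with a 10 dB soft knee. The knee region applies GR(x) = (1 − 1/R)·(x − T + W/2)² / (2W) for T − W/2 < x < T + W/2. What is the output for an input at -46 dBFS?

x − T + W/2 = -46 − (-42) + 5 = 1.
GR = (1 − 1/5) × 1² / 20 = 0.8 × 1 / 20 = 0.04 dB.
Output = -46 − 0.04 = -46.04 dBFS.

-46.04 dBFS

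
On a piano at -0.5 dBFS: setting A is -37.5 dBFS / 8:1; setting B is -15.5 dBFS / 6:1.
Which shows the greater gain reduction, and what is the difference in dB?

A: GR = 37 − 37/8 = 32.375 dB.
B: GR = 15 − 15/6 = 12.5 dB.
Difference: 19.875 dB in favour of A.

A, by 19.875 dB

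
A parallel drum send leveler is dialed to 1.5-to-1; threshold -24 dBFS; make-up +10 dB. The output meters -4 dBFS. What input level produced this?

-9 dBFS

Stripping the +10 dB make-up gives -14 dBFS at the gain stage.
That's 10 dB above the -24 dBFS threshold.
Undo the ratio: input overshoot = 10 × 1.5 = 15 dB, giving input = -9 dBFS.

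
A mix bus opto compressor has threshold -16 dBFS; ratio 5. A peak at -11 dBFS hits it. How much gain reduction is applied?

Overshoot = -11 − (-16) = 5 dB.
A 5:1 ratio leaves 1 dB of that excess.
So the signal is attenuated by 5 − 1 = 4 dB.

4 dB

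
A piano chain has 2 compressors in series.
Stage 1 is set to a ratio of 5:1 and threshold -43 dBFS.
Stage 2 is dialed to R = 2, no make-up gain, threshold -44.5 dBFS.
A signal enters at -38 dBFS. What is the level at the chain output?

-43.25 dBFS

Stage 1: overshoot 5 dB → 5/5 = 1 dB → -42 dBFS.
Stage 2: 2.5 dB above -44.5 dBFS, reduced 2:1 to 1.25 dB above → -43.25 dBFS.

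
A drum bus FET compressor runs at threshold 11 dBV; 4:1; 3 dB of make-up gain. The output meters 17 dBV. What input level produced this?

Stripping the +3 dB make-up gives 14 dBV at the gain stage.
Post-compression overshoot = 14 − 11 = 3 dB.
Before 4:1 compression the overshoot was 3 × 4 = 12 dB, so input = 11 + 12 = 23 dBV.

23 dBV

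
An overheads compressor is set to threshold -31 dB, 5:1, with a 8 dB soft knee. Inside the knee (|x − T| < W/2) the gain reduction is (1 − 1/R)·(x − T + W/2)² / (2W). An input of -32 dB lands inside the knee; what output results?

-32.45 dB

x − T + W/2 = -32 − (-31) + 4 = 3.
GR = (1 − 1/5) × 3² / 16 = 0.8 × 9 / 16 = 0.45 dB.
Output = -32 − 0.45 = -32.45 dB.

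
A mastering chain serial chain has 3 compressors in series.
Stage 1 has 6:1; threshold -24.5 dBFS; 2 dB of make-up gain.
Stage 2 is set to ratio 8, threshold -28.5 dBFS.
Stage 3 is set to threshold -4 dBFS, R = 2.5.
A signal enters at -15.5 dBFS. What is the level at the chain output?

-27.5625 dBFS

Stage 1: -15.5 dBFS is 9 dB over -24.5 dBFS; at 6:1 that becomes 1.5 dB over, giving -23 dBFS; +2 dB make-up → -21 dBFS.
Stage 2: 7.5 dB above -28.5 dBFS, reduced 8:1 to 0.9375 dB above → -27.5625 dBFS.
Stage 3: -27.5625 dBFS is at or below the -4 dBFS threshold — no compression; output -27.5625 dBFS.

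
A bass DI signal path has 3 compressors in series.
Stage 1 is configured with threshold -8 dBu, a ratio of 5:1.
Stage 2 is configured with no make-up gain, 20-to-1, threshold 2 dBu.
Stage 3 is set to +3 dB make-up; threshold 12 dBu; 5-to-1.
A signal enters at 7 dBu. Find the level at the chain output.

Stage 1: 7 dBu is 15 dB over -8 dBu; at 5:1 that becomes 3 dB over, giving -5 dBu.
Stage 2: -5 dBu ≤ 2 dBu, so stage 2 doesn't engage; output -5 dBu.
Stage 3: -5 dBu ≤ 12 dBu, so stage 3 doesn't engage; make-up brings it to -2 dBu.

-2 dBu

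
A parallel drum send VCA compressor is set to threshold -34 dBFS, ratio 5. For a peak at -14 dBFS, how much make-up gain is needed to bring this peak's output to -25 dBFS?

The peak compresses to -34 + 20/5 = -30 dBFS.
To reach -25 dBFS requires -25 − (-30) = 5 dB of make-up.

5 dB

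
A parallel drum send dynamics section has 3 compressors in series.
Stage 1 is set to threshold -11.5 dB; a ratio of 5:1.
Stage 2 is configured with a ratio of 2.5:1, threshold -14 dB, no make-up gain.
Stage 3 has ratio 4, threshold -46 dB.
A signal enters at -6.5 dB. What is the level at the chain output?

-37.65 dB

Stage 1: 5 dB above -11.5 dB, reduced 5:1 to 1 dB above → -10.5 dB.
Stage 2: 3.5 dB above -14 dB, reduced 2.5:1 to 1.4 dB above → -12.6 dB.
Stage 3: 33.4 dB above -46 dB, reduced 4:1 to 8.35 dB above → -37.65 dB.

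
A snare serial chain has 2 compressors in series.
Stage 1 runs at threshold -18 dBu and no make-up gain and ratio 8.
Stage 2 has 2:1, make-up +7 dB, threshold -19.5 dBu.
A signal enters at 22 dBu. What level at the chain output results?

Stage 1: 40 dB above -18 dBu, reduced 8:1 to 5 dB above → -13 dBu.
Stage 2: overshoot 6.5 dB → 6.5/2 = 3.25 dB → -16.25 dBu; +7 dB make-up → -9.25 dBu.

-9.25 dBu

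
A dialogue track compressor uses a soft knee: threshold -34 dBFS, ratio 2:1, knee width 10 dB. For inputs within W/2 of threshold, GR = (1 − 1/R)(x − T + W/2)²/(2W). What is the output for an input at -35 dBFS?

x − T + W/2 = -35 − (-34) + 5 = 4.
GR = (1 − 1/2) × 4² / 20 = 0.5 × 16 / 20 = 0.4 dB.
Output = -35 − 0.4 = -35.4 dBFS.

-35.4 dBFS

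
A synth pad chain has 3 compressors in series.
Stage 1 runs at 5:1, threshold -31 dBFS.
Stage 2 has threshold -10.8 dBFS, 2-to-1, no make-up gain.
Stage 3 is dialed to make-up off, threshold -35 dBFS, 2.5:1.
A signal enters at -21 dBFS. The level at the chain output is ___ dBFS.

Stage 1: overshoot 10 dB → 10/5 = 2 dB → -29 dBFS.
Stage 2: -29 dBFS ≤ -10.8 dBFS, so stage 2 doesn't engage; output -29 dBFS.
Stage 3: 6 dB above -35 dBFS, reduced 2.5:1 to 2.4 dB above → -32.6 dBFS.

-32.6 dBFS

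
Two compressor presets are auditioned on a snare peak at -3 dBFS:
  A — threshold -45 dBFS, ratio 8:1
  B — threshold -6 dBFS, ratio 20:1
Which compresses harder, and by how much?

A: 42 dB over, compressed to 5.25 dB over, so 36.75 dB of GR.
B: 3 dB over, compressed to 0.15 dB over, so 2.85 dB of GR.
Difference: 33.9 dB in favour of A.

A, by 33.9 dB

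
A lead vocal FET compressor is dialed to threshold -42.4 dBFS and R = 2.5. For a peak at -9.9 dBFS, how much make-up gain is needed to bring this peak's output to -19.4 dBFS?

Without make-up, output = threshold + overshoot/2.5 = -42.4 + 13 = -29.4 dBFS.
Gap to target: 10 dB.

10 dB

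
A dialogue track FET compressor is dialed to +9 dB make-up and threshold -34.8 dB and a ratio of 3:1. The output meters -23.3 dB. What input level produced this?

-27.3 dB

Stripping the +9 dB make-up gives -32.3 dB at the gain stage.
That's 2.5 dB above the -34.8 dB threshold.
Input overshoot = R × output overshoot = 7.5 dB → input = -34.8 + 7.5 = -27.3 dB.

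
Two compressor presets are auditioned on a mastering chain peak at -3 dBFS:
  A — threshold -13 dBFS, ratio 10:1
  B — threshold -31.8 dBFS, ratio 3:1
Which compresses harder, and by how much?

A: GR = 10 − 10/10 = 9 dB.
B: GR = 28.8 − 28.8/3 = 19.2 dB.
B reduces 10.2 dB more.

B, by 10.2 dB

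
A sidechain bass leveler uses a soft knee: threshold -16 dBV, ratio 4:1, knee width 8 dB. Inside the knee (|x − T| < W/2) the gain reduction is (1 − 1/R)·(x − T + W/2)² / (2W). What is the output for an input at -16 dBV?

x − T + W/2 = -16 − (-16) + 4 = 4.
GR = (1 − 1/4) × 4² / 16 = 0.75 × 16 / 16 = 0.75 dB.
Output = -16 − 0.75 = -16.75 dBV.

-16.75 dBV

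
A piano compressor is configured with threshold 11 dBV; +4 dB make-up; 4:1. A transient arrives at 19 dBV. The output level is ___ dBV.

17 dBV

Overshoot: 19 − 11 = 8 dB.
The 8 dB excess becomes 2 dB after 4:1 reduction.
That puts the output at 13 dBV; make-up adds 4 dB, giving 17 dBV.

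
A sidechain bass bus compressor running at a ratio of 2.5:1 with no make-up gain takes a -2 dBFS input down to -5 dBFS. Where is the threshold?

-7 dBFS

Input is 5 dB above T (since output overshoot × R = input overshoot: (-5 − T)·2.5 = -2 − T gives T = -7 dBFS).
Check: -7 + (-2 − (-7))/2.5 = -7 + 2 = -5 dBFS. ✓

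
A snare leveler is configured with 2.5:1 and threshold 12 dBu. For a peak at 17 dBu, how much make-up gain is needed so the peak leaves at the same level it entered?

The peak compresses to 12 + 5/2.5 = 14 dBu.
To reach 17 dBu requires 17 − 14 = 3 dB of make-up.

3 dB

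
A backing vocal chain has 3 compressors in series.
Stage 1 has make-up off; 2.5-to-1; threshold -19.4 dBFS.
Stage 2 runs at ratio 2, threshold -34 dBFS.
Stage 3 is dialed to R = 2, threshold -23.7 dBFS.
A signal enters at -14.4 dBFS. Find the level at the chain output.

Stage 1: 5 dB above -19.4 dBFS, reduced 2.5:1 to 2 dB above → -17.4 dBFS.
Stage 2: -17.4 dBFS is 16.6 dB over -34 dBFS; at 2:1 that becomes 8.3 dB over, giving -25.7 dBFS.
Stage 3: -25.7 dBFS is at or below the -23.7 dBFS threshold — no compression; output -25.7 dBFS.

-25.7 dBFS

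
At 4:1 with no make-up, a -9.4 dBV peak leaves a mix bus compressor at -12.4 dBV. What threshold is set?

-13.4 dBV

Gain reduction = -9.4 − (-12.4) = 3 dB; output overshoot = GR / (R − 1) = 3 / 3 = 1 dB.
Threshold = output − output overshoot = -12.4 − 1 = -13.4 dBV.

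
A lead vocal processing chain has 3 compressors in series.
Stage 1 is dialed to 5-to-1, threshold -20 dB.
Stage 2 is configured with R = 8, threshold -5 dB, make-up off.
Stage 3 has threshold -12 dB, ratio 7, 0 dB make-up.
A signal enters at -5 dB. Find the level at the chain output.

-17 dB

Stage 1: -5 dB is 15 dB over -20 dB; at 5:1 that becomes 3 dB over, giving -17 dB.
Stage 2: -17 dB is at or below the -5 dB threshold — no compression; output -17 dB.
Stage 3: -17 dB is at or below the -12 dB threshold — no compression; output -17 dB.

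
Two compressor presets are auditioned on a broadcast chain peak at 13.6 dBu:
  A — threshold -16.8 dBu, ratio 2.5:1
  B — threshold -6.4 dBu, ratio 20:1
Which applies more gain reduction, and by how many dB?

A: GR = 30.4 − 30.4/2.5 = 18.24 dB.
B: GR = 20 − 20/20 = 19 dB.
Difference: 0.76 dB in favour of B.

B, by 0.76 dB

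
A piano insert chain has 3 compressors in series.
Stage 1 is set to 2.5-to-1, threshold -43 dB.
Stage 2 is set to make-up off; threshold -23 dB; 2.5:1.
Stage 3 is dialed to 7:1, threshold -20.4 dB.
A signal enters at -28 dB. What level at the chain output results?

Stage 1: overshoot 15 dB → 15/2.5 = 6 dB → -37 dB.
Stage 2: -37 dB is at or below the -23 dB threshold — no compression; output -37 dB.
Stage 3: -37 dB is at or below the -20.4 dB threshold — no compression; output -37 dB.

-37 dB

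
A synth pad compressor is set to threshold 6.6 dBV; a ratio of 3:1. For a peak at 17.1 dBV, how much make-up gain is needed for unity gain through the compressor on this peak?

7 dB

Without make-up, output = threshold + overshoot/3 = 6.6 + 3.5 = 10.1 dBV.
Gap to target: 7 dB.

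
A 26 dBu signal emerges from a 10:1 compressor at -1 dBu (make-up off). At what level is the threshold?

-4 dBu

Let T be the threshold. Output overshoot = (input overshoot)/R, so -1 − T = (26 − T)/10.
10·(-1 − T) = 26 − T → 9·T = -10 − 26 = -36.
T = -36/9 = -4 dBu.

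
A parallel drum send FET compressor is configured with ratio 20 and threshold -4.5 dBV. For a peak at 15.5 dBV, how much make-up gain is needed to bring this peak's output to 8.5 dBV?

12 dB

Without make-up, output = threshold + overshoot/20 = -4.5 + 1 = -3.5 dBV.
Gap to target: 12 dB.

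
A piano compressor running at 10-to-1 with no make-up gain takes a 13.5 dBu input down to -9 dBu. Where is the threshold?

-11.5 dBu

Input is 25 dB above T (since output overshoot × R = input overshoot: (-9 − T)·10 = 13.5 − T gives T = -11.5 dBu).
Check: -11.5 + (13.5 − (-11.5))/10 = -11.5 + 2.5 = -9 dBu. ✓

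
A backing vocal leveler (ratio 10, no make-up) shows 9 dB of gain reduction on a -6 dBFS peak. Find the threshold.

Gain reduction = -6 − (-15) = 9 dB; output overshoot = GR / (R − 1) = 9 / 9 = 1 dB.
Threshold = output − output overshoot = -15 − 1 = -16 dBFS.

-16 dBFS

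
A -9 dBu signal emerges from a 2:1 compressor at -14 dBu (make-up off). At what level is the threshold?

-19 dBu

Gain reduction = -9 − (-14) = 5 dB; output overshoot = GR / (R − 1) = 5 / 1 = 5 dB.
Threshold = output − output overshoot = -14 − 5 = -19 dBu.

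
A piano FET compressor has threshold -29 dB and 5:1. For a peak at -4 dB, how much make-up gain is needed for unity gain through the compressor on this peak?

20 dB

Without make-up, output = threshold + overshoot/5 = -29 + 5 = -24 dB.
Gap to target: 20 dB.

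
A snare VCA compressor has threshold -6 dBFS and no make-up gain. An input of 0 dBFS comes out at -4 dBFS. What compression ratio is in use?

3:1

Input overshoot = 0 − (-6) = 6 dB; output overshoot = -4 − (-6) = 2 dB.
Ratio = 6 / 2 = 3.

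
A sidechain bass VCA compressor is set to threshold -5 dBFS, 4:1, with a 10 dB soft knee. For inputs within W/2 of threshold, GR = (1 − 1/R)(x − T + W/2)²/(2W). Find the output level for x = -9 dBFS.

x − T + W/2 = -9 − (-5) + 5 = 1.
GR = (1 − 1/4) × 1² / 20 = 0.75 × 1 / 20 = 0.0375 dB.
Output = -9 − 0.0375 = -9.0375 dBFS.

-9.0375 dBFS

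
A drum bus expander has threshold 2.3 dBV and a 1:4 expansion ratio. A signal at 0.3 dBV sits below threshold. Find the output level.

-5.7 dBV

Below threshold, a 1:4 expander applies gain = (4−1)×(T − x) of attenuation.
(4−1) × 2 = 6 dB, so output = 0.3 − 6 = -5.7 dBV.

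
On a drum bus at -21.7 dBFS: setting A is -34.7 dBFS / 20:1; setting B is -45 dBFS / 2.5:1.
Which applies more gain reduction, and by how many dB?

B, by 1.63 dB

A: overshoot 13 dB → output overshoot 0.65 dB → GR 12.35 dB.
B: overshoot 23.3 dB → output overshoot 9.32 dB → GR 13.98 dB.
B reduces 1.63 dB more.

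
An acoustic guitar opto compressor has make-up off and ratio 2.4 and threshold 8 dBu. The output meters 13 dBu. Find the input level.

That's 5 dB above the 8 dBu threshold.
Undo the ratio: input overshoot = 5 × 2.4 = 12 dB, giving input = 20 dBu.

20 dBu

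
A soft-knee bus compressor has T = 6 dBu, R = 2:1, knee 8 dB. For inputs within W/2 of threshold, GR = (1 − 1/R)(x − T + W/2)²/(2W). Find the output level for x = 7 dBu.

6.21875 dBu

x − T + W/2 = 7 − 6 + 4 = 5.
GR = (1 − 1/2) × 5² / 16 = 0.5 × 25 / 16 = 0.78125 dB.
Output = 7 − 0.78125 = 6.21875 dBu.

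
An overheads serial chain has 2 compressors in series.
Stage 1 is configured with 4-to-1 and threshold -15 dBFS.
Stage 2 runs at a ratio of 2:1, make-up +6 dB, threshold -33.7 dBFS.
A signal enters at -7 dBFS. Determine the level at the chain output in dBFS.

Stage 1: 8 dB above -15 dBFS, reduced 4:1 to 2 dB above → -13 dBFS.
Stage 2: overshoot 20.7 dB → 20.7/2 = 10.35 dB → -23.35 dBFS; +6 dB make-up → -17.35 dBFS.

-17.35 dBFS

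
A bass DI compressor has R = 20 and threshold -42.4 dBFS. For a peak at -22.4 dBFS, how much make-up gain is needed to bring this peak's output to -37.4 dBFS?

4 dB

Without make-up, output = threshold + overshoot/20 = -42.4 + 1 = -41.4 dBFS.
Gap to target: 4 dB.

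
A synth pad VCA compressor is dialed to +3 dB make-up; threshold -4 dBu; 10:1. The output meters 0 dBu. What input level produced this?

Stripping the +3 dB make-up gives -3 dBu at the gain stage.
That's 1 dB above the -4 dBu threshold.
Input overshoot = R × output overshoot = 10 dB → input = -4 + 10 = 6 dBu.

6 dBu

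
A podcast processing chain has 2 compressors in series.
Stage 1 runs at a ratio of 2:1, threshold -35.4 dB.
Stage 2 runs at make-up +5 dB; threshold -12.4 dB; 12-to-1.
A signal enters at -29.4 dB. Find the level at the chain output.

-27.4 dB

Stage 1: overshoot 6 dB → 6/2 = 3 dB → -32.4 dB.
Stage 2: -32.4 dB ≤ -12.4 dB, so stage 2 doesn't engage; make-up brings it to -27.4 dB.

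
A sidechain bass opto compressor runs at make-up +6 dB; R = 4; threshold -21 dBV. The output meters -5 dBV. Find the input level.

19 dBV

Before make-up, the level was -5 − 6 = -11 dBV.
Post-compression overshoot = -11 − (-21) = 10 dB.
Before 4:1 compression the overshoot was 10 × 4 = 40 dB, so input = -21 + 40 = 19 dBV.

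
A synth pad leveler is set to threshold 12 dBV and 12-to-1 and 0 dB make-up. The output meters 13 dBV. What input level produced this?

The compressed level sits 13 − 12 = 1 dB over threshold.
Undo the ratio: input overshoot = 1 × 12 = 12 dB, giving input = 24 dBV.

24 dBV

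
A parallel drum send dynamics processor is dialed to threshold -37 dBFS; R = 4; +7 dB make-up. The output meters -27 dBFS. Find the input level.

-25 dBFS

Before make-up, the level was -27 − 7 = -34 dBFS.
Post-compression overshoot = -34 − (-37) = 3 dB.
Undo the ratio: input overshoot = 3 × 4 = 12 dB, giving input = -25 dBFS.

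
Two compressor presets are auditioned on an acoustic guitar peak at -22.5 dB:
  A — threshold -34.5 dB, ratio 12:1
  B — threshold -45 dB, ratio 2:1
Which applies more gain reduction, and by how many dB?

B, by 0.25 dB

A: GR = 12 − 12/12 = 11 dB.
B: GR = 22.5 − 22.5/2 = 11.25 dB.
Difference: 0.25 dB in favour of B.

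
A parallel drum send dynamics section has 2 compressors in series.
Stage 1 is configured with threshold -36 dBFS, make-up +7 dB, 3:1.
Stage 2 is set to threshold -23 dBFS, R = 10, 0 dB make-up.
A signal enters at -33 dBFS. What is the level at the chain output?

Stage 1: -33 dBFS is 3 dB over -36 dBFS; at 3:1 that becomes 1 dB over, giving -35 dBFS; +7 dB make-up → -28 dBFS.
Stage 2: -28 dBFS is at or below the -23 dBFS threshold — no compression; output -28 dBFS.

-28 dBFS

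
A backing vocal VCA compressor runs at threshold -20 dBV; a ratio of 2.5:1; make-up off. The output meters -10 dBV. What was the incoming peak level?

5 dBV

Post-compression overshoot = -10 − (-20) = 10 dB.
Undo the ratio: input overshoot = 10 × 2.5 = 25 dB, giving input = 5 dBV.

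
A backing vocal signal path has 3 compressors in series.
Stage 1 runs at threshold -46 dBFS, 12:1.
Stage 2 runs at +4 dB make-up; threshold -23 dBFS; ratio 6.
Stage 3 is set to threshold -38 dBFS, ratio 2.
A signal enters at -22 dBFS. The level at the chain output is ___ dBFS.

Stage 1: overshoot 24 dB → 24/12 = 2 dB → -44 dBFS.
Stage 2: -44 dBFS is at or below the -23 dBFS threshold — no compression; make-up brings it to -40 dBFS.
Stage 3: below threshold (-40 ≤ -38); passes unchanged; output -40 dBFS.

-40 dBFS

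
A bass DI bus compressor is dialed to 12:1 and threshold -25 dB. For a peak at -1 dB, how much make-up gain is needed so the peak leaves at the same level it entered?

22 dB

Without make-up, output = threshold + overshoot/12 = -25 + 2 = -23 dB.
Gap to target: 22 dB.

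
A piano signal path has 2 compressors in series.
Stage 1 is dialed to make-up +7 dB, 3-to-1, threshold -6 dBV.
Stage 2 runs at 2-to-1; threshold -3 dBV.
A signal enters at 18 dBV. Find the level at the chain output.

3 dBV

Stage 1: 24 dB above -6 dBV, reduced 3:1 to 8 dB above → 2 dBV; +7 dB make-up → 9 dBV.
Stage 2: overshoot 12 dB → 12/2 = 6 dB → 3 dBV.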